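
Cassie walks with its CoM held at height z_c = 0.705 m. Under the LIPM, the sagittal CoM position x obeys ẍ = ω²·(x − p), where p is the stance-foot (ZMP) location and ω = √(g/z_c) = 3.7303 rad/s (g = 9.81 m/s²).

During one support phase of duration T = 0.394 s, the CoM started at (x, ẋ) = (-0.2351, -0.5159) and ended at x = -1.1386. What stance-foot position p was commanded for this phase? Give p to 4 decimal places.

ωT = 3.7303·0.394 = 1.469738; cosh(ωT) = 2.289041, sinh(ωT) = 2.059055
x(T) = p + (x₀−p)·cosh(ωT) + (ẋ₀/ω)·sinh(ωT) ⇒ p·(1 − cosh) = x(T) − x₀·cosh − (ẋ₀/ω)·sinh
numerator   = -1.1386 − (-0.2351)·2.289041 − (-0.5159/3.7303)·2.059055 = -0.315679
denominator = 1 − 2.289041 = -1.289041
p = -0.315679 / -1.289041 = 0.2449

p = 0.2449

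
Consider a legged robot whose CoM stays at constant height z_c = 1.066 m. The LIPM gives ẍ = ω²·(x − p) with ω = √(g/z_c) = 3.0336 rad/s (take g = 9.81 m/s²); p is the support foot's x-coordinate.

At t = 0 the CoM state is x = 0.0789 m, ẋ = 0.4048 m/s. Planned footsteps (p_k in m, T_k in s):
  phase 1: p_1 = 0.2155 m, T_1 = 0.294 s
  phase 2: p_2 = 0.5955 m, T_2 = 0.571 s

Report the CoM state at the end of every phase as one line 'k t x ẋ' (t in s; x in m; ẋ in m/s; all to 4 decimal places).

phase 1: p=0.2155, T=0.294, ωT=0.891878, cosh=1.424797, sinh=1.014911; start (x,ẋ)=(0.078900, 0.404800) → end (x,ẋ)=(0.156301, 0.156189)
phase 2: p=0.5955, T=0.571, ωT=1.732186, cosh=2.914946, sinh=2.738049; start (x,ẋ)=(0.156301, 0.156189) → end (x,ẋ)=(-0.543769, -3.192766)

1 0.2940 0.1563 0.1562
2 0.8650 -0.5438 -3.1928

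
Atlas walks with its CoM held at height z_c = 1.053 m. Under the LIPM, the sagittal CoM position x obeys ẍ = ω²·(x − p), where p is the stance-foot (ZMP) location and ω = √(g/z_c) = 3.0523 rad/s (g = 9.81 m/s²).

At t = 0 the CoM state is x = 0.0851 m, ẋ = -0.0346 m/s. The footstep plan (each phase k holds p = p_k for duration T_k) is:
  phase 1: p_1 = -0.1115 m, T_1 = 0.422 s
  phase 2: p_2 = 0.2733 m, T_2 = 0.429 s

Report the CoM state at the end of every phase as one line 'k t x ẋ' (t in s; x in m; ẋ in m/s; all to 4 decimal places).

1 0.4220 0.2530 0.9376
2 0.8510 0.7605 1.7569

phase 1: p=-0.1115, T=0.422, ωT=1.288071, cosh=1.950793, sinh=1.674991; start (x,ẋ)=(0.085100, -0.034600) → end (x,ẋ)=(0.253039, 0.937635)
phase 2: p=0.2733, T=0.429, ωT=1.309437, cosh=1.987029, sinh=1.717057; start (x,ẋ)=(0.253039, 0.937635) → end (x,ẋ)=(0.760502, 1.756919)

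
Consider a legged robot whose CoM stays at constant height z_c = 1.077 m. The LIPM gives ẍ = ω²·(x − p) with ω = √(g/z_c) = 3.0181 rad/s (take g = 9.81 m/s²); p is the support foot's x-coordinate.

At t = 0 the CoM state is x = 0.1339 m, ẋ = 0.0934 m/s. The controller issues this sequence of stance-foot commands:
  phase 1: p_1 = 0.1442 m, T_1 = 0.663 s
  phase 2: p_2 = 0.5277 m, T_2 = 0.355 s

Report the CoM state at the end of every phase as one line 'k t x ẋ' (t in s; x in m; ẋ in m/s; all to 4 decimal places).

phase 1: p=0.1442, T=0.663, ωT=2.001000, cosh=3.765826, sinh=3.630626; start (x,ẋ)=(0.133900, 0.093400) → end (x,ẋ)=(0.217768, 0.238865)
phase 2: p=0.5277, T=0.355, ωT=1.071425, cosh=1.631029, sinh=1.288509; start (x,ẋ)=(0.217768, 0.238865) → end (x,ẋ)=(0.124169, -0.815685)

1 0.6630 0.2178 0.2389
2 1.0180 0.1242 -0.8157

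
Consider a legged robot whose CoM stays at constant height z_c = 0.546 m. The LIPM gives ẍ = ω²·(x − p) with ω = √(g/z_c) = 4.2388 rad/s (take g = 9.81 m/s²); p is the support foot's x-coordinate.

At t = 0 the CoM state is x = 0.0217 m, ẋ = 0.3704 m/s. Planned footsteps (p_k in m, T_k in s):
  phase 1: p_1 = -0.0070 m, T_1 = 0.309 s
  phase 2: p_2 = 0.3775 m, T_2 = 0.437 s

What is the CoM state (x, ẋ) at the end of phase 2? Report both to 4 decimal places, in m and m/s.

x = 0.4916, ẋ = 0.7496

phase 1: p=-0.0070, T=0.309, ωT=1.309789, cosh=1.987635, sinh=1.717758; start (x,ẋ)=(0.021700, 0.370400) → end (x,ẋ)=(0.200148, 0.945191)
phase 2: p=0.3775, T=0.437, ωT=1.852356, cosh=3.265843, sinh=3.108976; start (x,ẋ)=(0.200148, 0.945191) → end (x,ẋ)=(0.491554, 0.749648)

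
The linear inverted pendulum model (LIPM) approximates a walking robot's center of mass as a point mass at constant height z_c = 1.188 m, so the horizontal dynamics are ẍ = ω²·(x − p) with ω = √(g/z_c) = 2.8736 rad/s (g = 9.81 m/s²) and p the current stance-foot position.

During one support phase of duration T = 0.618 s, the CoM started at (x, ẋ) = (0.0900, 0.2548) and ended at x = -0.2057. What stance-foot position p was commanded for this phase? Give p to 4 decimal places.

p = 0.3600

ωT = 2.8736·0.618 = 1.775885; cosh(ωT) = 3.037419, sinh(ωT) = 2.868085
x(T) = p + (x₀−p)·cosh(ωT) + (ẋ₀/ω)·sinh(ωT) ⇒ p·(1 − cosh) = x(T) − x₀·cosh − (ẋ₀/ω)·sinh
numerator   = -0.2057 − (0.0900)·3.037419 − (0.2548/2.8736)·2.868085 = -0.733379
denominator = 1 − 3.037419 = -2.037419
p = -0.733379 / -2.037419 = 0.3600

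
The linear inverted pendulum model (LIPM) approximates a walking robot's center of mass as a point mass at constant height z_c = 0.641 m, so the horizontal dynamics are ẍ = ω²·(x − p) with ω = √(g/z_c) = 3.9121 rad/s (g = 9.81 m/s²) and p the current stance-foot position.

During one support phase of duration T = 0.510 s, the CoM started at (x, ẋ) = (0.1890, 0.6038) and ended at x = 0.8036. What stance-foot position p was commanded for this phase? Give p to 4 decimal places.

ωT = 3.9121·0.510 = 1.995171; cosh(ωT) = 3.744725, sinh(ωT) = 3.608735
x(T) = p + (x₀−p)·cosh(ωT) + (ẋ₀/ω)·sinh(ωT) ⇒ p·(1 − cosh) = x(T) − x₀·cosh − (ẋ₀/ω)·sinh
numerator   = 0.8036 − (0.1890)·3.744725 − (0.6038/3.9121)·3.608735 = -0.461131
denominator = 1 − 3.744725 = -2.744725
p = -0.461131 / -2.744725 = 0.1680

p = 0.1680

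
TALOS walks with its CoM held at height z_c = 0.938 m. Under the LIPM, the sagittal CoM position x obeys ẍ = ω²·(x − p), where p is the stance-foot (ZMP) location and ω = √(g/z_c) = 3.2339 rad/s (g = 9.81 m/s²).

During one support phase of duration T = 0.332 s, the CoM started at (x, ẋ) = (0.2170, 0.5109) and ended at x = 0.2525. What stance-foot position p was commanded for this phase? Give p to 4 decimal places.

ωT = 3.2339·0.332 = 1.073655; cosh(ωT) = 1.633906, sinh(ωT) = 1.292148
x(T) = p + (x₀−p)·cosh(ωT) + (ẋ₀/ω)·sinh(ωT) ⇒ p·(1 − cosh) = x(T) − x₀·cosh − (ẋ₀/ω)·sinh
numerator   = 0.2525 − (0.2170)·1.633906 − (0.5109/3.2339)·1.292148 = -0.306195
denominator = 1 − 1.633906 = -0.633906
p = -0.306195 / -0.633906 = 0.4830

p = 0.4830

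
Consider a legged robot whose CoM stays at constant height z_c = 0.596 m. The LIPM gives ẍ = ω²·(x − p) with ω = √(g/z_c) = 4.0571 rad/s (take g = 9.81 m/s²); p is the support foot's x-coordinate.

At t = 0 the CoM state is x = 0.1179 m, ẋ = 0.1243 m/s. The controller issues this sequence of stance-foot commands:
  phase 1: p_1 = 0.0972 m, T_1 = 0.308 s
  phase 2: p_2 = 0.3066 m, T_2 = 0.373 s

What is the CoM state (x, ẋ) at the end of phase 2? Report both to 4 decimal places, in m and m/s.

phase 1: p=0.0972, T=0.308, ωT=1.249587, cosh=1.887762, sinh=1.601139; start (x,ẋ)=(0.117900, 0.124300) → end (x,ẋ)=(0.185332, 0.369116)
phase 2: p=0.3066, T=0.373, ωT=1.513298, cosh=2.380934, sinh=2.160752; start (x,ẋ)=(0.185332, 0.369116) → end (x,ẋ)=(0.214454, -0.184244)

x = 0.2145, ẋ = -0.1842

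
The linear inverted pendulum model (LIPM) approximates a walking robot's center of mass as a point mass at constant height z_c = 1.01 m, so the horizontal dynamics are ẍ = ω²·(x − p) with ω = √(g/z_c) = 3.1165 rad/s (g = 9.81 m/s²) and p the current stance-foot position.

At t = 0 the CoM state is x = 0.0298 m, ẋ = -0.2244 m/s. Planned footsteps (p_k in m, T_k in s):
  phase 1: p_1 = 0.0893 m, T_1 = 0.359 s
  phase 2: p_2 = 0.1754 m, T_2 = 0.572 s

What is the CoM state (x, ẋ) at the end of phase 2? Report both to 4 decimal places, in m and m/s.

x = -1.2842, ẋ = -4.5058

phase 1: p=0.0893, T=0.359, ωT=1.118823, cosh=1.693957, sinh=1.367293; start (x,ẋ)=(0.029800, -0.224400) → end (x,ẋ)=(-0.109941, -0.633664)
phase 2: p=0.1754, T=0.572, ωT=1.782638, cosh=3.056857, sinh=2.888663; start (x,ẋ)=(-0.109941, -0.633664) → end (x,ẋ)=(-1.284185, -4.505805)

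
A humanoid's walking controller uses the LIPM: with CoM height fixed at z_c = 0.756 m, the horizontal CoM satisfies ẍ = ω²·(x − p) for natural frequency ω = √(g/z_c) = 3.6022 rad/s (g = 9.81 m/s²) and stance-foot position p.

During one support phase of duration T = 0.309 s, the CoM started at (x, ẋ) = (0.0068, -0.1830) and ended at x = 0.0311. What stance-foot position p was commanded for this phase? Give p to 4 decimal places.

p = -0.1291

ωT = 3.6022·0.309 = 1.113080; cosh(ωT) = 1.686132, sinh(ωT) = 1.357586
x(T) = p + (x₀−p)·cosh(ωT) + (ẋ₀/ω)·sinh(ωT) ⇒ p·(1 − cosh) = x(T) − x₀·cosh − (ẋ₀/ω)·sinh
numerator   = 0.0311 − (0.0068)·1.686132 − (-0.1830/3.6022)·1.357586 = 0.088603
denominator = 1 − 1.686132 = -0.686132
p = 0.088603 / -0.686132 = -0.1291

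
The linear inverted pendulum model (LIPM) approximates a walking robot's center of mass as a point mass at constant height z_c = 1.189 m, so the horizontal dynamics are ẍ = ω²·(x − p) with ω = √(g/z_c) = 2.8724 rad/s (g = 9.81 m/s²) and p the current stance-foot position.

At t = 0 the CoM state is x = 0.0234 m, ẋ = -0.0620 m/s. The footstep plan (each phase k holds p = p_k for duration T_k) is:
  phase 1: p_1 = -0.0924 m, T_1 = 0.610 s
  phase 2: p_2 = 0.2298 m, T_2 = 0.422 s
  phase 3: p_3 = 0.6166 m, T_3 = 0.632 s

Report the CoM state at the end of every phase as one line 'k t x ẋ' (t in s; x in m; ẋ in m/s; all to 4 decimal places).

1 0.6100 0.1912 0.7461
2 1.0320 0.5570 1.1949
3 1.6640 1.6726 3.2558

phase 1: p=-0.0924, T=0.610, ωT=1.752164, cosh=2.970234, sinh=2.796835; start (x,ẋ)=(0.023400, -0.062000) → end (x,ẋ)=(0.191184, 0.746140)
phase 2: p=0.2298, T=0.422, ωT=1.212153, cosh=1.829134, sinh=1.531578; start (x,ẋ)=(0.191184, 0.746140) → end (x,ẋ)=(0.557012, 1.194907)
phase 3: p=0.6166, T=0.632, ωT=1.815357, cosh=3.153024, sinh=2.990244; start (x,ẋ)=(0.557012, 1.194907) → end (x,ẋ)=(1.672646, 3.255756)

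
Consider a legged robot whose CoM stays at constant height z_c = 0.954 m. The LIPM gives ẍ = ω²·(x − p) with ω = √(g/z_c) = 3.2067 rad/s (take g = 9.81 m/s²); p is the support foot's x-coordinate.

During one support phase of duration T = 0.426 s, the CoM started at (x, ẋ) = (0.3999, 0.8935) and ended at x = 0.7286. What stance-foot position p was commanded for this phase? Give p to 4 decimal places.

p = 0.5671

ωT = 3.2067·0.426 = 1.366054; cosh(ωT) = 2.087482, sinh(ωT) = 1.832371
x(T) = p + (x₀−p)·cosh(ωT) + (ẋ₀/ω)·sinh(ωT) ⇒ p·(1 − cosh) = x(T) − x₀·cosh − (ẋ₀/ω)·sinh
numerator   = 0.7286 − (0.3999)·2.087482 − (0.8935/3.2067)·1.832371 = -0.616747
denominator = 1 − 2.087482 = -1.087482
p = -0.616747 / -1.087482 = 0.5671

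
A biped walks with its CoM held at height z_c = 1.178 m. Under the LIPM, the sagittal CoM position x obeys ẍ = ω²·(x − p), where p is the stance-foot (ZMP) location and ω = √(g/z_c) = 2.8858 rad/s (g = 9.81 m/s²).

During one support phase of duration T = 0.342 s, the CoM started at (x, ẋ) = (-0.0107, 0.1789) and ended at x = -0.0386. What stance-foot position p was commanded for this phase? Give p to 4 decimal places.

p = 0.1778

ωT = 2.8858·0.342 = 0.986944; cosh(ωT) = 1.527868, sinh(ωT) = 1.155154
x(T) = p + (x₀−p)·cosh(ωT) + (ẋ₀/ω)·sinh(ωT) ⇒ p·(1 − cosh) = x(T) − x₀·cosh − (ẋ₀/ω)·sinh
numerator   = -0.0386 − (-0.0107)·1.527868 − (0.1789/2.8858)·1.155154 = -0.093863
denominator = 1 − 1.527868 = -0.527868
p = -0.093863 / -0.527868 = 0.1778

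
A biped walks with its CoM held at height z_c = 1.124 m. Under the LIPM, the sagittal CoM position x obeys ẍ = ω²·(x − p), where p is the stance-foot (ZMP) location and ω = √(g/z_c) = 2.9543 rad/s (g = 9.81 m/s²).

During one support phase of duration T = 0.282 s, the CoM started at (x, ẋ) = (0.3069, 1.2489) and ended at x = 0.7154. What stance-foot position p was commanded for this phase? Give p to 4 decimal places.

ωT = 2.9543·0.282 = 0.833113; cosh(ωT) = 1.367581, sinh(ωT) = 0.932887
x(T) = p + (x₀−p)·cosh(ωT) + (ẋ₀/ω)·sinh(ωT) ⇒ p·(1 − cosh) = x(T) − x₀·cosh − (ẋ₀/ω)·sinh
numerator   = 0.7154 − (0.3069)·1.367581 − (1.2489/2.9543)·0.932887 = -0.098679
denominator = 1 − 1.367581 = -0.367581
p = -0.098679 / -0.367581 = 0.2685

p = 0.2685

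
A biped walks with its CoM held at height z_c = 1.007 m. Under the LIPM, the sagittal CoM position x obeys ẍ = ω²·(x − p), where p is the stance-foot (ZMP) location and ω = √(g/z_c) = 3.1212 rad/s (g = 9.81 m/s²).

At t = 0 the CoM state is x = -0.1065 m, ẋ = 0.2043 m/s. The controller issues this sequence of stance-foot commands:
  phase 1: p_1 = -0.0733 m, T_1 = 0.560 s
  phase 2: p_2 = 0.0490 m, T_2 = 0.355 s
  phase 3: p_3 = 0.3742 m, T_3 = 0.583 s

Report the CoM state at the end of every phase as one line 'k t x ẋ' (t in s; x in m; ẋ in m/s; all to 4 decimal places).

1 0.5600 0.0107 0.3159
2 0.9150 0.1212 0.3693
3 1.4980 -0.0712 -1.2025

phase 1: p=-0.0733, T=0.560, ωT=1.747872, cosh=2.958257, sinh=2.784113; start (x,ẋ)=(-0.106500, 0.204300) → end (x,ẋ)=(0.010722, 0.315871)
phase 2: p=0.0490, T=0.355, ωT=1.108026, cosh=1.679292, sinh=1.349082; start (x,ẋ)=(0.010722, 0.315871) → end (x,ẋ)=(0.121249, 0.369260)
phase 3: p=0.3742, T=0.583, ωT=1.819660, cosh=3.165919, sinh=3.003838; start (x,ẋ)=(0.121249, 0.369260) → end (x,ẋ)=(-0.071247, -1.202515)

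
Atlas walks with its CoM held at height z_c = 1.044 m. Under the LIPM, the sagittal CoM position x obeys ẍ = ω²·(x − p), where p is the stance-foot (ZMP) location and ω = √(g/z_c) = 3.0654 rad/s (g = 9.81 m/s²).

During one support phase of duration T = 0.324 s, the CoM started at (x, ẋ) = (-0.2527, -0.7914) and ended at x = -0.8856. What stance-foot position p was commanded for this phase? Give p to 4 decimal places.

ωT = 3.0654·0.324 = 0.993190; cosh(ωT) = 1.535113, sinh(ωT) = 1.164719
x(T) = p + (x₀−p)·cosh(ωT) + (ẋ₀/ω)·sinh(ωT) ⇒ p·(1 − cosh) = x(T) − x₀·cosh − (ẋ₀/ω)·sinh
numerator   = -0.8856 − (-0.2527)·1.535113 − (-0.7914/3.0654)·1.164719 = -0.196979
denominator = 1 − 1.535113 = -0.535113
p = -0.196979 / -0.535113 = 0.3681

p = 0.3681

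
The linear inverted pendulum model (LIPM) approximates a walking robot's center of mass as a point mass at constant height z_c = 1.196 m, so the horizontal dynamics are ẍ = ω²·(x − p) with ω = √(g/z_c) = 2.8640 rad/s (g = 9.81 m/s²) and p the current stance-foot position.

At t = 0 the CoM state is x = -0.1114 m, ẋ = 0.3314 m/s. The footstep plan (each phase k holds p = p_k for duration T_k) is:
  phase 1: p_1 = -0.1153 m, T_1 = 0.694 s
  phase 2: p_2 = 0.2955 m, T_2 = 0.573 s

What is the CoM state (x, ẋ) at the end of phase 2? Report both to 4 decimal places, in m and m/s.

phase 1: p=-0.1153, T=0.694, ωT=1.987616, cosh=3.717568, sinh=3.580546; start (x,ẋ)=(-0.111400, 0.331400) → end (x,ẋ)=(0.313512, 1.271995)
phase 2: p=0.2955, T=0.573, ωT=1.641072, cosh=2.677236, sinh=2.483463; start (x,ẋ)=(0.313512, 1.271995) → end (x,ẋ)=(1.446708, 3.533542)

x = 1.4467, ẋ = 3.5335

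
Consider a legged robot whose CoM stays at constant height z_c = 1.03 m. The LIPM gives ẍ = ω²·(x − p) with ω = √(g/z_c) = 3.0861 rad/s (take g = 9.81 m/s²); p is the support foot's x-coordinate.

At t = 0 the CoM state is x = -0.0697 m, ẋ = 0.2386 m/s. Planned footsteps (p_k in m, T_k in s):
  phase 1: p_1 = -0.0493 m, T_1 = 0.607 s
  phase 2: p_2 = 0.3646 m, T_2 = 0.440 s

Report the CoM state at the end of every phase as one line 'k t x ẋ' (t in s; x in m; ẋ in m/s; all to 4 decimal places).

phase 1: p=-0.0493, T=0.607, ωT=1.873263, cosh=3.331561, sinh=3.177939; start (x,ẋ)=(-0.069700, 0.238600) → end (x,ẋ)=(0.128437, 0.594839)
phase 2: p=0.3646, T=0.440, ωT=1.357884, cosh=2.072581, sinh=1.815377; start (x,ẋ)=(0.128437, 0.594839) → end (x,ẋ)=(0.225042, -0.090238)

1 0.6070 0.1284 0.5948
2 1.0470 0.2250 -0.0902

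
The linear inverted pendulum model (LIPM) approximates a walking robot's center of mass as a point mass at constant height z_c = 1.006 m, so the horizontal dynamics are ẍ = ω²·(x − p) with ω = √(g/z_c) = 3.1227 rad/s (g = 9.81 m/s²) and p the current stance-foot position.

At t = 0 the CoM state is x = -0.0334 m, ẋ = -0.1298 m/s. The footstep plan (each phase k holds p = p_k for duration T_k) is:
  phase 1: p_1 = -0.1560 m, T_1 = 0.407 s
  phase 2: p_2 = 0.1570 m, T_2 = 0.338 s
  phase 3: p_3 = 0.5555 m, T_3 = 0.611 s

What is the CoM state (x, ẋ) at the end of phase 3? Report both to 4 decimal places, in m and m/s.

phase 1: p=-0.1560, T=0.407, ωT=1.270939, cosh=1.922383, sinh=1.641815; start (x,ẋ)=(-0.033400, -0.129800) → end (x,ẋ)=(0.011439, 0.379032)
phase 2: p=0.1570, T=0.338, ωT=1.055473, cosh=1.610680, sinh=1.262652; start (x,ẋ)=(0.011439, 0.379032) → end (x,ẋ)=(0.075809, 0.036571)
phase 3: p=0.5555, T=0.611, ωT=1.907970, cosh=3.443887, sinh=3.295505; start (x,ẋ)=(0.075809, 0.036571) → end (x,ẋ)=(-1.057907, -4.810496)

x = -1.0579, ẋ = -4.8105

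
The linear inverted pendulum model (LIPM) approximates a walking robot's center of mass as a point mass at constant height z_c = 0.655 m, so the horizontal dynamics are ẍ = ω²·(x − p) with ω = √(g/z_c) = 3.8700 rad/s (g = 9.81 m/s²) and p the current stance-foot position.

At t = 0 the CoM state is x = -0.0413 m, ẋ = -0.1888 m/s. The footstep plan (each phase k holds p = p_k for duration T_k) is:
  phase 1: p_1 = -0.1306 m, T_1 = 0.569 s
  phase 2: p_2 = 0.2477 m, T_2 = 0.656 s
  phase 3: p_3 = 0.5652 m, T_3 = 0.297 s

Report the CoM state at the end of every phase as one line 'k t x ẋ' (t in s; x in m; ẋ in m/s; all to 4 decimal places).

phase 1: p=-0.1306, T=0.569, ωT=2.202030, cosh=4.576966, sinh=4.466387; start (x,ẋ)=(-0.041300, -0.188800) → end (x,ẋ)=(0.060228, 0.679412)
phase 2: p=0.2477, T=0.656, ωT=2.538720, cosh=6.371209, sinh=6.292242; start (x,ẋ)=(0.060228, 0.679412) → end (x,ẋ)=(0.157934, -0.236450)
phase 3: p=0.5652, T=0.297, ωT=1.149390, cosh=1.736548, sinh=1.419719; start (x,ẋ)=(0.157934, -0.236450) → end (x,ẋ)=(-0.228779, -2.648252)

1 0.5690 0.0602 0.6794
2 1.2250 0.1579 -0.2365
3 1.5220 -0.2288 -2.6483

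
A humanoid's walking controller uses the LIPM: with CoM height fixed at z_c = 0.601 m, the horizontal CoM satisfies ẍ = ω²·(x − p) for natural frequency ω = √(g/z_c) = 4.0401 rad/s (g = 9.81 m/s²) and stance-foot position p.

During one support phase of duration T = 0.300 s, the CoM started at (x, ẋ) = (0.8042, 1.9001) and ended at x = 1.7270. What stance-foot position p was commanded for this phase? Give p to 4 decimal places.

ωT = 4.0401·0.300 = 1.212030; cosh(ωT) = 1.828946, sinh(ωT) = 1.531353
x(T) = p + (x₀−p)·cosh(ωT) + (ẋ₀/ω)·sinh(ωT) ⇒ p·(1 − cosh) = x(T) − x₀·cosh − (ẋ₀/ω)·sinh
numerator   = 1.7270 − (0.8042)·1.828946 − (1.9001/4.0401)·1.531353 = -0.464049
denominator = 1 − 1.828946 = -0.828946
p = -0.464049 / -0.828946 = 0.5598

p = 0.5598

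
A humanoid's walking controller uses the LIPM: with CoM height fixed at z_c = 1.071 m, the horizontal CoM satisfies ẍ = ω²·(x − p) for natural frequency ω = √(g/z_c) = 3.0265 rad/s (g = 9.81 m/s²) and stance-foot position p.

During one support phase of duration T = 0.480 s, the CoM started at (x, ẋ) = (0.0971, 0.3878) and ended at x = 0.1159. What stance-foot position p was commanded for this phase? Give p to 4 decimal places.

ωT = 3.0265·0.480 = 1.452720; cosh(ωT) = 2.254330, sinh(ωT) = 2.020396
x(T) = p + (x₀−p)·cosh(ωT) + (ẋ₀/ω)·sinh(ωT) ⇒ p·(1 − cosh) = x(T) − x₀·cosh − (ẋ₀/ω)·sinh
numerator   = 0.1159 − (0.0971)·2.254330 − (0.3878/3.0265)·2.020396 = -0.361879
denominator = 1 − 2.254330 = -1.254330
p = -0.361879 / -1.254330 = 0.2885

p = 0.2885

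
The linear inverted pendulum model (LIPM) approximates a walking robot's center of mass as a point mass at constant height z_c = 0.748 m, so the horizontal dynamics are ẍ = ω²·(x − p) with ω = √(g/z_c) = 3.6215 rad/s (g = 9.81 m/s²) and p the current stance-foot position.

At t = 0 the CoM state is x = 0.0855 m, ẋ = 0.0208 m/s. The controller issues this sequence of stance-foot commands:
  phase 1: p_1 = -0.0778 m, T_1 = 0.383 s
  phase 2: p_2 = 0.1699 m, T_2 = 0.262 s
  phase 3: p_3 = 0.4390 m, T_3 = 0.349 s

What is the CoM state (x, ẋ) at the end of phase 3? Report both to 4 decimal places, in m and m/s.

phase 1: p=-0.0778, T=0.383, ωT=1.387035, cosh=2.126388, sinh=1.876573; start (x,ẋ)=(0.085500, 0.020800) → end (x,ẋ)=(0.280217, 1.154017)
phase 2: p=0.1699, T=0.262, ωT=0.948833, cosh=1.484943, sinh=1.097751; start (x,ẋ)=(0.280217, 1.154017) → end (x,ẋ)=(0.683521, 2.152217)
phase 3: p=0.4390, T=0.349, ωT=1.263904, cosh=1.910879, sinh=1.628330; start (x,ẋ)=(0.683521, 2.152217) → end (x,ẋ)=(1.873949, 5.554568)

x = 1.8739, ẋ = 5.5546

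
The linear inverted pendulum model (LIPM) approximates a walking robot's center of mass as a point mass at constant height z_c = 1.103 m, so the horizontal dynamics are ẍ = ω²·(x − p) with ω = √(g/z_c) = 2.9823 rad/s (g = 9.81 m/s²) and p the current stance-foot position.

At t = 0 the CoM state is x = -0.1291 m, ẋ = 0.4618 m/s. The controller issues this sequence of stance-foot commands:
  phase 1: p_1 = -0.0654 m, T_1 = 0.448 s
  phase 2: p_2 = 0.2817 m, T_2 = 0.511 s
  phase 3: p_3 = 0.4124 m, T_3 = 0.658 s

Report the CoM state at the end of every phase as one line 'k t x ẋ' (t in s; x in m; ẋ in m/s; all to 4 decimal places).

1 0.4480 0.0792 0.6027
2 0.9590 0.2368 0.1289
3 1.6170 -0.0741 -1.3591

phase 1: p=-0.0654, T=0.448, ωT=1.336070, cosh=2.033471, sinh=1.770594; start (x,ẋ)=(-0.129100, 0.461800) → end (x,ẋ)=(0.079239, 0.602693)
phase 2: p=0.2817, T=0.511, ωT=1.523955, cosh=2.404097, sinh=2.186249; start (x,ẋ)=(0.079239, 0.602693) → end (x,ẋ)=(0.236783, 0.128876)
phase 3: p=0.4124, T=0.658, ωT=1.962353, cosh=3.628291, sinh=3.487763; start (x,ẋ)=(0.236783, 0.128876) → end (x,ẋ)=(-0.074071, -1.359091)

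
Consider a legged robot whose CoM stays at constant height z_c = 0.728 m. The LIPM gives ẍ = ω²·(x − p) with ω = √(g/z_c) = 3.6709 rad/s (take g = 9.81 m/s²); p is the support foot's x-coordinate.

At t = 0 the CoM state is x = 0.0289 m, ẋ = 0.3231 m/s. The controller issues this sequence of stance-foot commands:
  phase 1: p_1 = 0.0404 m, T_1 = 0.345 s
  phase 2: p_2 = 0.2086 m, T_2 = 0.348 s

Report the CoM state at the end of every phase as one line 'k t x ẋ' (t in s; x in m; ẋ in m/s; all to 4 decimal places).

1 0.3450 0.1621 0.5498
2 0.6930 0.3665 0.7806

phase 1: p=0.0404, T=0.345, ωT=1.266460, cosh=1.915049, sinh=1.633222; start (x,ẋ)=(0.028900, 0.323100) → end (x,ẋ)=(0.162128, 0.549805)
phase 2: p=0.2086, T=0.348, ωT=1.277473, cosh=1.933152, sinh=1.654411; start (x,ẋ)=(0.162128, 0.549805) → end (x,ẋ)=(0.366549, 0.780622)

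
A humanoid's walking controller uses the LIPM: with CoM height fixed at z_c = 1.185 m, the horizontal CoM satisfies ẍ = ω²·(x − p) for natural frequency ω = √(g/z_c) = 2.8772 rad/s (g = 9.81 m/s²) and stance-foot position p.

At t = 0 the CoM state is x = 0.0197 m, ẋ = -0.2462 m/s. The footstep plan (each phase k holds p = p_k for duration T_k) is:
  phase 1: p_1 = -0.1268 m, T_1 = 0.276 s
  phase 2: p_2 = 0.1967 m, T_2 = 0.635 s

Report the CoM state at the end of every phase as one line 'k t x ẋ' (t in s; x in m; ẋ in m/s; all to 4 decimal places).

1 0.2760 -0.0070 0.0430
2 0.9110 -0.4073 -1.6366

phase 1: p=-0.1268, T=0.276, ωT=0.794107, cosh=1.332225, sinh=0.880240; start (x,ẋ)=(0.019700, -0.246200) → end (x,ẋ)=(-0.006951, 0.043036)
phase 2: p=0.1967, T=0.635, ωT=1.827022, cosh=3.188121, sinh=3.027229; start (x,ẋ)=(-0.006951, 0.043036) → end (x,ẋ)=(-0.407283, -1.636581)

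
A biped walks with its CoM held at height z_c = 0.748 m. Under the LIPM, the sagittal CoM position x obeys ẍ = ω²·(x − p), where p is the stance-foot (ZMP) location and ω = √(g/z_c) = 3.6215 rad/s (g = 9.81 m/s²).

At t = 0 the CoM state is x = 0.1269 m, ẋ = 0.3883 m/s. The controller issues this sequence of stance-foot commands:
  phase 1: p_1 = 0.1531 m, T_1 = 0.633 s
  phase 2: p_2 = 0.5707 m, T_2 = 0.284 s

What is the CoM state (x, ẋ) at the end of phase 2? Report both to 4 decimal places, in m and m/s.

phase 1: p=0.1531, T=0.633, ωT=2.292410, cosh=4.999891, sinh=4.898869; start (x,ẋ)=(0.126900, 0.388300) → end (x,ẋ)=(0.547363, 1.476637)
phase 2: p=0.5707, T=0.284, ωT=1.028506, cosh=1.577212, sinh=1.219672; start (x,ẋ)=(0.547363, 1.476637) → end (x,ẋ)=(1.031204, 2.225891)

x = 1.0312, ẋ = 2.2259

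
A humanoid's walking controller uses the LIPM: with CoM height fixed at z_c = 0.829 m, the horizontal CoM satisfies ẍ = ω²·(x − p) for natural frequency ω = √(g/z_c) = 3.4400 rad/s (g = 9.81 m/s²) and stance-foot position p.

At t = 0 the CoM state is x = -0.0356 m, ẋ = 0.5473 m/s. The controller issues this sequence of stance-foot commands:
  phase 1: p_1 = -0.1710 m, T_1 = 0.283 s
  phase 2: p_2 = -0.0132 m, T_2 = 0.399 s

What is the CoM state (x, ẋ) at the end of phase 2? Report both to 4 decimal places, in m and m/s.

phase 1: p=-0.1710, T=0.283, ωT=0.973520, cosh=1.512499, sinh=1.134748; start (x,ẋ)=(-0.035600, 0.547300) → end (x,ẋ)=(0.214329, 1.356329)
phase 2: p=-0.0132, T=0.399, ωT=1.372560, cosh=2.099448, sinh=1.845990; start (x,ẋ)=(0.214329, 1.356329) → end (x,ẋ)=(1.192326, 4.292400)

x = 1.1923, ẋ = 4.2924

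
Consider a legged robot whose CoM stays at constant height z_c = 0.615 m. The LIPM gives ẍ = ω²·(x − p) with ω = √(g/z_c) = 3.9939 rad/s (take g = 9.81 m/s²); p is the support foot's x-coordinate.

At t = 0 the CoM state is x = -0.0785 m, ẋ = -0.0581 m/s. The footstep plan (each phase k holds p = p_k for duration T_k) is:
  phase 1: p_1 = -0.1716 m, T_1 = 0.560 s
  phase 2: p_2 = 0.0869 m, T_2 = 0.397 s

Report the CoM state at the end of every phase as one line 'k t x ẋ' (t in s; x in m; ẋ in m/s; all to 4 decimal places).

phase 1: p=-0.1716, T=0.560, ωT=2.236584, cosh=4.734061, sinh=4.627238; start (x,ẋ)=(-0.078500, -0.058100) → end (x,ẋ)=(0.201828, 1.445507)
phase 2: p=0.0869, T=0.397, ωT=1.585578, cosh=2.543472, sinh=2.338642; start (x,ẋ)=(0.201828, 1.445507) → end (x,ẋ)=(1.225637, 4.750065)

1 0.5600 0.2018 1.4455
2 0.9570 1.2256 4.7501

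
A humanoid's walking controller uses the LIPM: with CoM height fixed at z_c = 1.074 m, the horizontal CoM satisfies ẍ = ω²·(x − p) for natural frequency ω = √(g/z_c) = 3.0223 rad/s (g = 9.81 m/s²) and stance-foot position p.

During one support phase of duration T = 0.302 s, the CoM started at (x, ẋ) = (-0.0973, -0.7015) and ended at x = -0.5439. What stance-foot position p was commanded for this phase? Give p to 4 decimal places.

ωT = 3.0223·0.302 = 0.912735; cosh(ωT) = 1.446275, sinh(ωT) = 1.044850
x(T) = p + (x₀−p)·cosh(ωT) + (ẋ₀/ω)·sinh(ωT) ⇒ p·(1 − cosh) = x(T) − x₀·cosh − (ẋ₀/ω)·sinh
numerator   = -0.5439 − (-0.0973)·1.446275 − (-0.7015/3.0223)·1.044850 = -0.160659
denominator = 1 − 1.446275 = -0.446275
p = -0.160659 / -0.446275 = 0.3600

p = 0.3600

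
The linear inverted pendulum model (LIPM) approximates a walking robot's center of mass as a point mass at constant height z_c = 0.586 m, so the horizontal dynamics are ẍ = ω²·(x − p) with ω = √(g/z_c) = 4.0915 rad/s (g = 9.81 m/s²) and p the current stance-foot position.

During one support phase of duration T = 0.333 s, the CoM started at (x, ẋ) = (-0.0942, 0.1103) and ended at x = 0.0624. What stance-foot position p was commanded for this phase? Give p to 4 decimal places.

ωT = 4.0915·0.333 = 1.362470; cosh(ωT) = 2.080927, sinh(ωT) = 1.824900
x(T) = p + (x₀−p)·cosh(ωT) + (ẋ₀/ω)·sinh(ωT) ⇒ p·(1 − cosh) = x(T) − x₀·cosh − (ẋ₀/ω)·sinh
numerator   = 0.0624 − (-0.0942)·2.080927 − (0.1103/4.0915)·1.824900 = 0.209227
denominator = 1 − 2.080927 = -1.080927
p = 0.209227 / -1.080927 = -0.1936

p = -0.1936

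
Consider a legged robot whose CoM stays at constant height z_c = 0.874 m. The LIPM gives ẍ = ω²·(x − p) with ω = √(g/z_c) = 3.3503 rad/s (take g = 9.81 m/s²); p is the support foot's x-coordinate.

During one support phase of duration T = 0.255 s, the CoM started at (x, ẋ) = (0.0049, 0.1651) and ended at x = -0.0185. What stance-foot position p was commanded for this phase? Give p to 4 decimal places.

ωT = 3.3503·0.255 = 0.854326; cosh(ωT) = 1.387680, sinh(ωT) = 0.962111
x(T) = p + (x₀−p)·cosh(ωT) + (ẋ₀/ω)·sinh(ωT) ⇒ p·(1 − cosh) = x(T) − x₀·cosh − (ẋ₀/ω)·sinh
numerator   = -0.0185 − (0.0049)·1.387680 − (0.1651/3.3503)·0.962111 = -0.072712
denominator = 1 − 1.387680 = -0.387680
p = -0.072712 / -0.387680 = 0.1876

p = 0.1876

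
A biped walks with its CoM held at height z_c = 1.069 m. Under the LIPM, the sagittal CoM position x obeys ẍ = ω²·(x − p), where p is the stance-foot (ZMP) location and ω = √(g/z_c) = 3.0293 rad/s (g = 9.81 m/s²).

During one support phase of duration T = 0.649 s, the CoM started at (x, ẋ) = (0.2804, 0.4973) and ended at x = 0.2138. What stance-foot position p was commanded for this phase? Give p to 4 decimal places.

p = 0.5232

ωT = 3.0293·0.649 = 1.966016; cosh(ωT) = 3.641088, sinh(ωT) = 3.501075
x(T) = p + (x₀−p)·cosh(ωT) + (ẋ₀/ω)·sinh(ωT) ⇒ p·(1 − cosh) = x(T) − x₀·cosh − (ẋ₀/ω)·sinh
numerator   = 0.2138 − (0.2804)·3.641088 − (0.4973/3.0293)·3.501075 = -1.381909
denominator = 1 − 3.641088 = -2.641088
p = -1.381909 / -2.641088 = 0.5232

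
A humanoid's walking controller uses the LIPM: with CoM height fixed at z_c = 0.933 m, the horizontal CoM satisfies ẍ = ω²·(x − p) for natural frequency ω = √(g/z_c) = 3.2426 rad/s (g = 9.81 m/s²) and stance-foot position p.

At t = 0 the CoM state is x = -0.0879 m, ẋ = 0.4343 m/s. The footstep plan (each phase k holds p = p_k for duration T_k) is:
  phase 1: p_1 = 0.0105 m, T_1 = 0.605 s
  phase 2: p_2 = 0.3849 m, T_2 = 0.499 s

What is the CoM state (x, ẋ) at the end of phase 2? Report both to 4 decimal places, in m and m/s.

phase 1: p=0.0105, T=0.605, ωT=1.961773, cosh=3.626267, sinh=3.485658; start (x,ẋ)=(-0.087900, 0.434300) → end (x,ẋ)=(0.120529, 0.462712)
phase 2: p=0.3849, T=0.499, ωT=1.618057, cosh=2.620784, sinh=2.422500; start (x,ẋ)=(0.120529, 0.462712) → end (x,ẋ)=(0.037728, -0.864014)

x = 0.0377, ẋ = -0.8640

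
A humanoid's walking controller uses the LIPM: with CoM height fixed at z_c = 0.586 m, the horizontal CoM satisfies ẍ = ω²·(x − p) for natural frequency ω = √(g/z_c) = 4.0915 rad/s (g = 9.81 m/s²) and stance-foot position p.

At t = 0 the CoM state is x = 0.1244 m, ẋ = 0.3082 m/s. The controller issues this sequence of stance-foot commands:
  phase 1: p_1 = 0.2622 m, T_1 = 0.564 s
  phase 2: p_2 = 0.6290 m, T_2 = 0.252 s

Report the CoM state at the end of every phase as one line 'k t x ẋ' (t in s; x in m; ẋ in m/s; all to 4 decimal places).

1 0.5640 -0.0623 -1.2411
2 0.8160 -0.8347 -5.4227

phase 1: p=0.2622, T=0.564, ωT=2.307606, cosh=5.074917, sinh=4.975418; start (x,ẋ)=(0.124400, 0.308200) → end (x,ẋ)=(-0.062341, -1.241095)
phase 2: p=0.6290, T=0.252, ωT=1.031058, cosh=1.580330, sinh=1.223701; start (x,ẋ)=(-0.062341, -1.241095) → end (x,ẋ)=(-0.834738, -5.422725)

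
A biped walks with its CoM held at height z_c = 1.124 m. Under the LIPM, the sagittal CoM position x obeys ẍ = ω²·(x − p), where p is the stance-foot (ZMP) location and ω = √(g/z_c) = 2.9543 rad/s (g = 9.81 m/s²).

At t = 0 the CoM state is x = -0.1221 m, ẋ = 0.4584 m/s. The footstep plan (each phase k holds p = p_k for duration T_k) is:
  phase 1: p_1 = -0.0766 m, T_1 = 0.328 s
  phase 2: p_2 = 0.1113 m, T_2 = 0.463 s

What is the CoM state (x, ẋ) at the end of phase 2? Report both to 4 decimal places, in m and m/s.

phase 1: p=-0.0766, T=0.328, ωT=0.969010, cosh=1.507397, sinh=1.127938; start (x,ẋ)=(-0.122100, 0.458400) → end (x,ẋ)=(0.029829, 0.539372)
phase 2: p=0.1113, T=0.463, ωT=1.367841, cosh=2.090760, sinh=1.836103; start (x,ẋ)=(0.029829, 0.539372) → end (x,ẋ)=(0.276184, 0.685764)

x = 0.2762, ẋ = 0.6858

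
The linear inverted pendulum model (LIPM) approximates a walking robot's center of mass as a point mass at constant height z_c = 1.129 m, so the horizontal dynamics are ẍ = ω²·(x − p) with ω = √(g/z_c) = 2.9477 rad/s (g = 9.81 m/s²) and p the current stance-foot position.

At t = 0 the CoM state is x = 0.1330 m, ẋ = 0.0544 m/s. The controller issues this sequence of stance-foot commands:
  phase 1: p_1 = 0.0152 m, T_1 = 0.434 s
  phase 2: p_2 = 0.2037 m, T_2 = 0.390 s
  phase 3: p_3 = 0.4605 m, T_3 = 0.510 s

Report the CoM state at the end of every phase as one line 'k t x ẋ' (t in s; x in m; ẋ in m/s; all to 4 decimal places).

phase 1: p=0.0152, T=0.434, ωT=1.279302, cosh=1.936180, sinh=1.657949; start (x,ẋ)=(0.133000, 0.054400) → end (x,ẋ)=(0.273880, 0.681033)
phase 2: p=0.2037, T=0.390, ωT=1.149603, cosh=1.736851, sinh=1.420088; start (x,ẋ)=(0.273880, 0.681033) → end (x,ẋ)=(0.653687, 1.476624)
phase 3: p=0.4605, T=0.510, ωT=1.503327, cosh=2.359507, sinh=2.137118; start (x,ẋ)=(0.653687, 1.476624) → end (x,ẋ)=(1.986896, 4.701101)

1 0.4340 0.2739 0.6810
2 0.8240 0.6537 1.4766
3 1.3340 1.9869 4.7011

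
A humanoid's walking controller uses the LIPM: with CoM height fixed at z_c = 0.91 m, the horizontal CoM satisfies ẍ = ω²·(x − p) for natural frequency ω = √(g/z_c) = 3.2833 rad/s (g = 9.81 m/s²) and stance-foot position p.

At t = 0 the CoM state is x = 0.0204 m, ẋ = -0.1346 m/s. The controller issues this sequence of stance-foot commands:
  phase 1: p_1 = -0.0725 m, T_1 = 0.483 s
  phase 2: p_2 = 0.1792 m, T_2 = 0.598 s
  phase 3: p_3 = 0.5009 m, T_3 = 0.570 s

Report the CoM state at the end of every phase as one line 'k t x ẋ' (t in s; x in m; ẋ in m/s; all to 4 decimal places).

phase 1: p=-0.0725, T=0.483, ωT=1.585834, cosh=2.544069, sinh=2.339292; start (x,ẋ)=(0.020400, -0.134600) → end (x,ẋ)=(0.067944, 0.371096)
phase 2: p=0.1792, T=0.598, ωT=1.963413, cosh=3.631990, sinh=3.491611; start (x,ẋ)=(0.067944, 0.371096) → end (x,ẋ)=(0.169760, 0.072376)
phase 3: p=0.5009, T=0.570, ωT=1.871481, cosh=3.325904, sinh=3.172009; start (x,ẋ)=(0.169760, 0.072376) → end (x,ẋ)=(-0.530518, -3.207997)

1 0.4830 0.0679 0.3711
2 1.0810 0.1698 0.0724
3 1.6510 -0.5305 -3.2080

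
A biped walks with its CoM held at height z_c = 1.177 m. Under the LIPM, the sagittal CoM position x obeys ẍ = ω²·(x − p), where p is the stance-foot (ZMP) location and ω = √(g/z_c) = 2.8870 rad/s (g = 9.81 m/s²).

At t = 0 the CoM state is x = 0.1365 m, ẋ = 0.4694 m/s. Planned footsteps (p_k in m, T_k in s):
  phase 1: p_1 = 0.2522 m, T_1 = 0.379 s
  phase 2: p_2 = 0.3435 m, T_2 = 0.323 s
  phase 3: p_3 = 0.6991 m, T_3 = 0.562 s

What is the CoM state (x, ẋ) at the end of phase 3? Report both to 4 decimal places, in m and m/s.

phase 1: p=0.2522, T=0.379, ωT=1.094173, cosh=1.660764, sinh=1.325948; start (x,ẋ)=(0.136500, 0.469400) → end (x,ẋ)=(0.275637, 0.336662)
phase 2: p=0.3435, T=0.323, ωT=0.932501, cosh=1.467212, sinh=1.073644; start (x,ẋ)=(0.275637, 0.336662) → end (x,ẋ)=(0.369131, 0.283604)
phase 3: p=0.6991, T=0.562, ωT=1.622494, cosh=2.631557, sinh=2.434151; start (x,ẋ)=(0.369131, 0.283604) → end (x,ẋ)=(0.069886, -1.572502)

x = 0.0699, ẋ = -1.5725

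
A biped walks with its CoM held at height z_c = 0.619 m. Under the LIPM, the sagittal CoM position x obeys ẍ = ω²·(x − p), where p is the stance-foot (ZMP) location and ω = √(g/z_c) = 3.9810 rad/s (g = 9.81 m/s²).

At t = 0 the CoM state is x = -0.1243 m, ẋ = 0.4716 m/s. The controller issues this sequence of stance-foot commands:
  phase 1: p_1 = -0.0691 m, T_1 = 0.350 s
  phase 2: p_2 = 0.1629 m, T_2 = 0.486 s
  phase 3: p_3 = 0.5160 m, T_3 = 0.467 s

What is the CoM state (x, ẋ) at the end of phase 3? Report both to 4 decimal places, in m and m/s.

phase 1: p=-0.0691, T=0.350, ωT=1.393350, cosh=2.138282, sinh=1.890040; start (x,ẋ)=(-0.124300, 0.471600) → end (x,ẋ)=(0.036766, 0.593075)
phase 2: p=0.1629, T=0.486, ωT=1.934766, cosh=3.533441, sinh=3.388983; start (x,ẋ)=(0.036766, 0.593075) → end (x,ẋ)=(0.222092, 0.393856)
phase 3: p=0.5160, T=0.467, ωT=1.859127, cosh=3.286970, sinh=3.131161; start (x,ẋ)=(0.222092, 0.393856) → end (x,ẋ)=(-0.140289, -2.369018)

x = -0.1403, ẋ = -2.3690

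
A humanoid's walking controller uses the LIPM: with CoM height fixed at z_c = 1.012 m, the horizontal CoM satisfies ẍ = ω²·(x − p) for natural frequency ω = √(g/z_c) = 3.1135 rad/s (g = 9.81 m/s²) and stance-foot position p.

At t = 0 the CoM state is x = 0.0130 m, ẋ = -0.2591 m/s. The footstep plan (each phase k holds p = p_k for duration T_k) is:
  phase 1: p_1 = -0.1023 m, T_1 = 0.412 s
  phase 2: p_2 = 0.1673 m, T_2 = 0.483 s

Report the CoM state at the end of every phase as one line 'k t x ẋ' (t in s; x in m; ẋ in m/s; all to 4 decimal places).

phase 1: p=-0.1023, T=0.412, ωT=1.282762, cosh=1.941929, sinh=1.664658; start (x,ẋ)=(0.013000, -0.259100) → end (x,ẋ)=(-0.016926, 0.094436)
phase 2: p=0.1673, T=0.483, ωT=1.503821, cosh=2.360562, sinh=2.138282; start (x,ẋ)=(-0.016926, 0.094436) → end (x,ẋ)=(-0.202719, -1.003567)

1 0.4120 -0.0169 0.0944
2 0.8950 -0.2027 -1.0036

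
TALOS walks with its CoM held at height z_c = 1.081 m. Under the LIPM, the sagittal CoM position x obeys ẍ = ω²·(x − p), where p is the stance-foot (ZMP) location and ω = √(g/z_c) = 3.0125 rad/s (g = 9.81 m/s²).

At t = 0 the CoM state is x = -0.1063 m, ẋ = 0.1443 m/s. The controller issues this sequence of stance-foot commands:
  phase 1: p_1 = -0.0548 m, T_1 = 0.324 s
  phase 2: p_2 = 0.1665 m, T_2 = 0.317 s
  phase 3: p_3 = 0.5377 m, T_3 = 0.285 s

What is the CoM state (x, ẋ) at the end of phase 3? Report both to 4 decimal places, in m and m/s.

phase 1: p=-0.0548, T=0.324, ωT=0.976050, cosh=1.515374, sinh=1.138578; start (x,ẋ)=(-0.106300, 0.144300) → end (x,ẋ)=(-0.078303, 0.042025)
phase 2: p=0.1665, T=0.317, ωT=0.954963, cosh=1.491700, sinh=1.106873; start (x,ẋ)=(-0.078303, 0.042025) → end (x,ẋ)=(-0.183232, -0.753597)
phase 3: p=0.5377, T=0.285, ωT=0.858563, cosh=1.391768, sinh=0.967998; start (x,ẋ)=(-0.183232, -0.753597) → end (x,ẋ)=(-0.707822, -3.151137)

x = -0.7078, ẋ = -3.1511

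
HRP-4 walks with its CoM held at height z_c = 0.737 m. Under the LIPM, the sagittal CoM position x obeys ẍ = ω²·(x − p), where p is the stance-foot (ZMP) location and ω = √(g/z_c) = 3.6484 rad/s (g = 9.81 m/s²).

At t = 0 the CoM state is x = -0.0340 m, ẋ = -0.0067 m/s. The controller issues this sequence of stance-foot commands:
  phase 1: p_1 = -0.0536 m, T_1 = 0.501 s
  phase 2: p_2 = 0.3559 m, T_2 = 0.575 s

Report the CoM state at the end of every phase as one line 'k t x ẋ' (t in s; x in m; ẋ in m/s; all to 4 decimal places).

phase 1: p=-0.0536, T=0.501, ωT=1.827848, cosh=3.190624, sinh=3.029865; start (x,ẋ)=(-0.034000, -0.006700) → end (x,ẋ)=(0.003372, 0.195284)
phase 2: p=0.3559, T=0.575, ωT=2.097830, cosh=4.135595, sinh=4.012873; start (x,ẋ)=(0.003372, 0.195284) → end (x,ẋ)=(-0.887220, -4.353591)

1 0.5010 0.0034 0.1953
2 1.0760 -0.8872 -4.3536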